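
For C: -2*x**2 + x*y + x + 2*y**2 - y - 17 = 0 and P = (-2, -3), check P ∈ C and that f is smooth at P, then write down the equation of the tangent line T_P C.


Tangent line at P: 6*x - 15*y - 33 = 0.

Step 1: f(-2, -3) = 0, so P lies on C.
Step 2: partial derivatives
  f_x(x, y) = -4*x + y + 1, f_y(x, y) = x + 4*y - 1.
  f_x(P) = 6, f_y(P) = -15 (gradient nonzero, so P is smooth).
Step 3: tangent line at P: 6·(x − -2) + -15·(y − -3) = 0.
Expanding: 6*x - 15*y - 33 = 0.


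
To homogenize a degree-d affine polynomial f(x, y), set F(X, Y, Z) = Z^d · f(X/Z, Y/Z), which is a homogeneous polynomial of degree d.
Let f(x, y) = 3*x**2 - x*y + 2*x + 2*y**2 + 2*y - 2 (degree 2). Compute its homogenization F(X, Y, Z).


F(X, Y, Z) = 3*X**2 - X*Y + 2*X*Z + 2*Y**2 + 2*Y*Z - 2*Z**2

deg(f) = 2.
Substitute x = X/Z, y = Y/Z into f, then multiply by Z^2.
  monomial 3·x^2·y^0 ↦ 3·X^2·Y^0·Z^0.
  monomial -1·x^1·y^1 ↦ -1·X^1·Y^1·Z^0.
  monomial 2·x^1·y^0 ↦ 2·X^1·Y^0·Z^1.
  monomial 2·x^0·y^2 ↦ 2·X^0·Y^2·Z^0.
  monomial 2·x^0·y^1 ↦ 2·X^0·Y^1·Z^1.
  monomial -2·x^0·y^0 ↦ -2·X^0·Y^0·Z^2.
Collecting: F(X, Y, Z) = 3*X**2 - X*Y + 2*X*Z + 2*Y**2 + 2*Y*Z - 2*Z**2.


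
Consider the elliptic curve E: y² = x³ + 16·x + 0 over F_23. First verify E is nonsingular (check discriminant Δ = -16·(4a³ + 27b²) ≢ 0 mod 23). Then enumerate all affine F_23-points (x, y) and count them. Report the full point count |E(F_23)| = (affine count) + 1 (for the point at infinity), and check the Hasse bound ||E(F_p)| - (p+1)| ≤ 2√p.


Affine points = {(0, 0), (3, 11), (3, 12), (4, 6), (4, 17), (6, 6), (6, 17), (7, 8), (7, 15), (11, 9), (11, 14), (13, 6), (13, 17), (14, 1), (14, 22), (15, 2), (15, 21), (18, 5), (18, 18), (21, 11), (21, 12), (22, 11), (22, 12)}; affine count = 23; |E(F_23)| = 24.

Discriminant check: Δ ∝ 4a³ + 27b² = 4·16³ + 27·0² = 4·4096 + 27·0 ≡ 8 (mod 23). Nonzero ⇒ E is nonsingular.
For each x ∈ F_23, compute rhs = x³ + 16·x + 0 mod 23, then count y ∈ F_23 with y² ≡ rhs.
  x = 0: rhs = 0, matching y values: 0 (1 points).
  x = 1: rhs = 17, matching y values: none (0 points).
  x = 2: rhs = 17, matching y values: none (0 points).
  x = 3: rhs = 6, matching y values: 11, 12 (2 points).
  x = 4: rhs = 13, matching y values: 6, 17 (2 points).
  x = 5: rhs = 21, matching y values: none (0 points).
  x = 6: rhs = 13, matching y values: 6, 17 (2 points).
  x = 7: rhs = 18, matching y values: 8, 15 (2 points).
  x = 8: rhs = 19, matching y values: none (0 points).
  x = 9: rhs = 22, matching y values: none (0 points).
  x = 10: rhs = 10, matching y values: none (0 points).
  x = 11: rhs = 12, matching y values: 9, 14 (2 points).
  x = 12: rhs = 11, matching y values: none (0 points).
  x = 13: rhs = 13, matching y values: 6, 17 (2 points).
  x = 14: rhs = 1, matching y values: 1, 22 (2 points).
  x = 15: rhs = 4, matching y values: 2, 21 (2 points).
  x = 16: rhs = 5, matching y values: none (0 points).
  x = 17: rhs = 10, matching y values: none (0 points).
  x = 18: rhs = 2, matching y values: 5, 18 (2 points).
  x = 19: rhs = 10, matching y values: none (0 points).
  x = 20: rhs = 17, matching y values: none (0 points).
  x = 21: rhs = 6, matching y values: 11, 12 (2 points).
  x = 22: rhs = 6, matching y values: 11, 12 (2 points).
Total affine count: 23.
Full point count |E(F_23)| = 23 + 1 = 24.
Hasse bound: |24 − (23+1)| = |0| = 0 ≤ 2√23 ≈ 9.5917 ✓.


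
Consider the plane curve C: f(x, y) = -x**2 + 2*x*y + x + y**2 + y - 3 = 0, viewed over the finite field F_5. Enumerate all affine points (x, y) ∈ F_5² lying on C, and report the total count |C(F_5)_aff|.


Affine F_5-points: {(1, 3), (1, 4), (2, 0), (3, 4), (4, 0), (4, 1)}; count = 6.

For each of the 25 pairs (x, y) ∈ F_5², evaluate f(x, y) mod 5. Record the zeros.
  x = 0: [0↦2, 1↦4, 2↦3, 3↦4, 4↦2]  zeros at y ∈ ∅
  x = 1: [0↦2, 1↦1, 2↦2, 3↦0, 4↦0]  zeros at y ∈ {3, 4}
  x = 2: [0↦0, 1↦1, 2↦4, 3↦4, 4↦1]  zeros at y ∈ {0}
  x = 3: [0↦1, 1↦4, 2↦4, 3↦1, 4↦0]  zeros at y ∈ {4}
  x = 4: [0↦0, 1↦0, 2↦2, 3↦1, 4↦2]  zeros at y ∈ {0, 1}
Collecting zeros: affine points = {(1, 3), (1, 4), (2, 0), (3, 4), (4, 0), (4, 1)}.
Total count |C(F_5)_aff| = 6.


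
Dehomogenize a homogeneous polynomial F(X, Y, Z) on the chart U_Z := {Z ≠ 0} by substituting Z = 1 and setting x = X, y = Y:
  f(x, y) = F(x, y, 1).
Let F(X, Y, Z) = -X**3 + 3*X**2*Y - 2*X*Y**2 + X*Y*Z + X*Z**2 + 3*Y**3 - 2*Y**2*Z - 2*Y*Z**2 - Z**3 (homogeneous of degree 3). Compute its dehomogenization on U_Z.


f(x, y) = -x**3 + 3*x**2*y - 2*x*y**2 + x*y + x + 3*y**3 - 2*y**2 - 2*y - 1

On U_Z we set Z = 1. Each monomial c·X^i·Y^j·Z^k in F becomes c·x^i·y^j·1^k = c·x^i·y^j.
Substituting Z = 1: F(X, Y, 1) = -x**3 + 3*x**2*y - 2*x*y**2 + x*y + x + 3*y**3 - 2*y**2 - 2*y - 1.
Note: deg(f) ≤ deg(F) = 3; strict inequality happens when F is divisible by Z (lost terms).


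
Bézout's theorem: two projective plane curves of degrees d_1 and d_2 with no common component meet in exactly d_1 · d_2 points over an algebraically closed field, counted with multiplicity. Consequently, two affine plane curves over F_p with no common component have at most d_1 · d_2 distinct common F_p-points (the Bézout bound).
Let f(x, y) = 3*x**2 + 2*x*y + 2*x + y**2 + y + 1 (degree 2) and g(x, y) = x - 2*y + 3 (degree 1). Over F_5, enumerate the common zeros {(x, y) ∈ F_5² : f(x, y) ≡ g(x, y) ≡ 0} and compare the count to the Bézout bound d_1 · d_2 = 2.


Common zeros: ∅; count = 0; Bézout bound = 2.

deg(f) = 2, deg(g) = 1, so Bézout bound = 2.
Scan x ∈ F_5. For each x, list the y ∈ F_5 with f(x, y) ≡ 0 and those with g(x, y) ≡ 0 (mod 5); the common zeros in that column are the intersection.
  x = 0: f ≡ 0 at y ∈ ∅; g ≡ 0 at y ∈ {4}; common: ∅.
  x = 1: f ≡ 0 at y ∈ {1}; g ≡ 0 at y ∈ {2}; common: ∅.
  x = 2: f ≡ 0 at y ∈ ∅; g ≡ 0 at y ∈ {0}; common: ∅.
  x = 3: f ≡ 0 at y ∈ ∅; g ≡ 0 at y ∈ {3}; common: ∅.
  x = 4: f ≡ 0 at y ∈ ∅; g ≡ 0 at y ∈ {1}; common: ∅.
Collecting: common zeros = ∅, so the count is 0.
Comparison with the Bézout bound: 0 ≤ 2 = deg(f)·deg(g), as expected for curves with no common component (the affine F_5-count falls short of the bound because intersections may lie at infinity, over extension fields, or carry multiplicity).


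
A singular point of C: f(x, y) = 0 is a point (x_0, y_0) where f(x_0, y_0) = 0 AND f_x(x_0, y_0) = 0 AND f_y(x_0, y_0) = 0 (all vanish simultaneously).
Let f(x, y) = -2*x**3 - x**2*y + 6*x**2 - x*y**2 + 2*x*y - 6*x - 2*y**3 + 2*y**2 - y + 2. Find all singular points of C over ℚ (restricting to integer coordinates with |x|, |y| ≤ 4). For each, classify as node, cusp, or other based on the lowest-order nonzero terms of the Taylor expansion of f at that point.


Singular points: {(1, 0)}; classification: cusp.

Compute partial derivatives:
  f_x = -6*x**2 - 2*x*y + 12*x - y**2 + 2*y - 6.
  f_y = -x**2 - 2*x*y + 2*x - 6*y**2 + 4*y - 1.
Scan x_0 ∈ {−4, ..., 4}. For each x_0, f_y(x_0, y) is a polynomial in y; find its integer roots y ∈ {−4, ..., 4}, then test f_x and f at those candidates.
  x = -4: f_y(-4, y) = -6*y**2 + 12*y - 25; no integer root y with |y| ≤ 4.
  x = -3: f_y(-3, y) = -6*y**2 + 10*y - 16; no integer root y with |y| ≤ 4.
  x = -2: f_y(-2, y) = -6*y**2 + 8*y - 9; no integer root y with |y| ≤ 4.
  x = -1: f_y(-1, y) = -6*y**2 + 6*y - 4; no integer root y with |y| ≤ 4.
  x = 0: f_y(0, y) = -6*y**2 + 4*y - 1; no integer root y with |y| ≤ 4.
  x = 1: f_y(1, y) = -6*y**2 + 2*y; vanishes at y ∈ {0}. (1, 0): f_x = 0, f = 0 — SINGULAR.
  x = 2: f_y(2, y) = -6*y**2 - 1; no integer root y with |y| ≤ 4.
  x = 3: f_y(3, y) = -6*y**2 - 2*y - 4; no integer root y with |y| ≤ 4.
  x = 4: f_y(4, y) = -6*y**2 - 4*y - 9; no integer root y with |y| ≤ 4.
Only singular point on the grid: (1, 0).
Classify: substitute x = 1 + u, y = 0 + v and expand: f = -2*u**3 - u**2*v - u*v**2 - 2*v**3 + v**2.
No constant or linear terms (consistent with a singular point). Quadratic part: v**2. Cubic part: -2*u**3 - u**2*v - u*v**2 - 2*v**3.
The quadratic part v**2 is a perfect square, so there is a single (double) tangent line v = 0, i.e. y = 0. Restricting the cubic part to that line (v = 0) leaves -2*u**3 ≠ 0, so f is not divisible by v and the branch is v² ≈ 2*u**3 to lowest order — this is a cusp.
Classification: cusp.


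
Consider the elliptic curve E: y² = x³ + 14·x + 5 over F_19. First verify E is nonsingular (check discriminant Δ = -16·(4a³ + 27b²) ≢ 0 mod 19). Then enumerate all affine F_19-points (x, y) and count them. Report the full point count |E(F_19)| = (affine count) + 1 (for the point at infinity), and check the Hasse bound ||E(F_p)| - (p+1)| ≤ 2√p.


Affine points = {(0, 9), (0, 10), (1, 1), (1, 18), (3, 6), (3, 13), (4, 7), (4, 12), (6, 1), (6, 18), (7, 3), (7, 16), (9, 9), (9, 10), (10, 9), (10, 10), (12, 1), (12, 18), (13, 3), (13, 16), (14, 0), (17, 8), (17, 11), (18, 3), (18, 16)}; affine count = 25; |E(F_19)| = 26.

Discriminant check: Δ ∝ 4a³ + 27b² = 4·14³ + 27·5² = 4·2744 + 27·25 ≡ 4 (mod 19). Nonzero ⇒ E is nonsingular.
For each x ∈ F_19, compute rhs = x³ + 14·x + 5 mod 19, then count y ∈ F_19 with y² ≡ rhs.
  x = 0: rhs = 5, matching y values: 9, 10 (2 points).
  x = 1: rhs = 1, matching y values: 1, 18 (2 points).
  x = 2: rhs = 3, matching y values: none (0 points).
  x = 3: rhs = 17, matching y values: 6, 13 (2 points).
  x = 4: rhs = 11, matching y values: 7, 12 (2 points).
  x = 5: rhs = 10, matching y values: none (0 points).
  x = 6: rhs = 1, matching y values: 1, 18 (2 points).
  x = 7: rhs = 9, matching y values: 3, 16 (2 points).
  x = 8: rhs = 2, matching y values: none (0 points).
  x = 9: rhs = 5, matching y values: 9, 10 (2 points).
  x = 10: rhs = 5, matching y values: 9, 10 (2 points).
  x = 11: rhs = 8, matching y values: none (0 points).
  x = 12: rhs = 1, matching y values: 1, 18 (2 points).
  x = 13: rhs = 9, matching y values: 3, 16 (2 points).
  x = 14: rhs = 0, matching y values: 0 (1 points).
  x = 15: rhs = 18, matching y values: none (0 points).
  x = 16: rhs = 12, matching y values: none (0 points).
  x = 17: rhs = 7, matching y values: 8, 11 (2 points).
  x = 18: rhs = 9, matching y values: 3, 16 (2 points).
Total affine count: 25.
Full point count |E(F_19)| = 25 + 1 = 26.
Hasse bound: |26 − (19+1)| = |6| = 6 ≤ 2√19 ≈ 8.7178 ✓.


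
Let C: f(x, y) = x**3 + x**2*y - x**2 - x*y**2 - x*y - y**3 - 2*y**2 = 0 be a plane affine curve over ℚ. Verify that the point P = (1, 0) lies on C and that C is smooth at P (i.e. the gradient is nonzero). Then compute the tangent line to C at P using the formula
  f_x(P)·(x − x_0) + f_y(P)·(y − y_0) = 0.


Tangent line at P: x - 1 = 0.

Step 1: f(1, 0) = 0, so P lies on C.
Step 2: partial derivatives
  f_x(x, y) = 3*x**2 + 2*x*y - 2*x - y**2 - y, f_y(x, y) = x**2 - 2*x*y - x - 3*y**2 - 4*y.
  f_x(P) = 1, f_y(P) = 0 (gradient nonzero, so P is smooth).
Step 3: tangent line at P: 1·(x − 1) + 0·(y − 0) = 0.
Expanding: x - 1 = 0.


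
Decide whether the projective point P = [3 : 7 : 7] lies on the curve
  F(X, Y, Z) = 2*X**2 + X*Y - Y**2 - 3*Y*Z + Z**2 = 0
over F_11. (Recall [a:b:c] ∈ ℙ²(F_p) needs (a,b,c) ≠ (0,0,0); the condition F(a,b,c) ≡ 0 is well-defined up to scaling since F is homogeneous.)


F(3,7,7) ≡ 2 (mod 11); P is NOT on the curve.

Evaluate F(3, 7, 7) term-by-term (mod 11).
  2*X**2 ↦ 2·9·1·1 = 18
  X*Y ↦ 1·3·7·1 = 21
  -Y**2 ↦ -1·1·49·1 = -49
  -3*Y*Z ↦ -3·1·7·7 = -147
  Z**2 ↦ 1·1·1·49 = 49
Sum: F(3, 7, 7) = (18) + (21) + (-49) + (-147) + (49) = -108.
Reducing mod 11: -108 ≡ 2 (mod 11).
Since F(a, b, c) ≡ 2 ≠ 0 (mod 11), P does NOT lie on the curve.


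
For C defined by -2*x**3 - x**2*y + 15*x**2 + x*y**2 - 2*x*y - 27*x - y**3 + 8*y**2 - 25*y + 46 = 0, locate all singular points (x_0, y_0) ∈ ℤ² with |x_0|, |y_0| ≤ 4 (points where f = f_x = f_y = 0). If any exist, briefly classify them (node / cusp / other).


Singular points: {(2, 3)}; classification: cusp.

Compute partial derivatives:
  f_x = -6*x**2 - 2*x*y + 30*x + y**2 - 2*y - 27.
  f_y = -x**2 + 2*x*y - 2*x - 3*y**2 + 16*y - 25.
Scan x_0 ∈ {−4, ..., 4}. For each x_0, f_y(x_0, y) is a polynomial in y; find its integer roots y ∈ {−4, ..., 4}, then test f_x and f at those candidates.
  x = -4: f_y(-4, y) = -3*y**2 + 8*y - 33; no integer root y with |y| ≤ 4.
  x = -3: f_y(-3, y) = -3*y**2 + 10*y - 28; no integer root y with |y| ≤ 4.
  x = -2: f_y(-2, y) = -3*y**2 + 12*y - 25; no integer root y with |y| ≤ 4.
  x = -1: f_y(-1, y) = -3*y**2 + 14*y - 24; no integer root y with |y| ≤ 4.
  x = 0: f_y(0, y) = -3*y**2 + 16*y - 25; no integer root y with |y| ≤ 4.
  x = 1: f_y(1, y) = -3*y**2 + 18*y - 28; no integer root y with |y| ≤ 4.
  x = 2: f_y(2, y) = -3*y**2 + 20*y - 33; vanishes at y ∈ {3}. (2, 3): f_x = 0, f = 0 — SINGULAR.
  x = 3: f_y(3, y) = -3*y**2 + 22*y - 40; vanishes at y ∈ {4}. (3, 4): f_x = -7 ≠ 0.
  x = 4: f_y(4, y) = -3*y**2 + 24*y - 49; no integer root y with |y| ≤ 4.
Only singular point on the grid: (2, 3).
Classify: substitute x = 2 + u, y = 3 + v and expand: f = -2*u**3 - u**2*v + u*v**2 - v**3 + v**2.
No constant or linear terms (consistent with a singular point). Quadratic part: v**2. Cubic part: -2*u**3 - u**2*v + u*v**2 - v**3.
The quadratic part v**2 is a perfect square, so there is a single (double) tangent line v = 0, i.e. y = 3. Restricting the cubic part to that line (v = 0) leaves -2*u**3 ≠ 0, so f is not divisible by v and the branch is v² ≈ 2*u**3 to lowest order — this is a cusp.
Classification: cusp.


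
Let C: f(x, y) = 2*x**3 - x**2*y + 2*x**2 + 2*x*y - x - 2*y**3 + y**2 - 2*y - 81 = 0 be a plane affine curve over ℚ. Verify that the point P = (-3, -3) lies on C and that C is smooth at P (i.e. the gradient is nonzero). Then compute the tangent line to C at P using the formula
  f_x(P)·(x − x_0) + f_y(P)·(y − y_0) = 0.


Tangent line at P: 17*x - 77*y - 180 = 0.

Step 1: f(-3, -3) = 0, so P lies on C.
Step 2: partial derivatives
  f_x(x, y) = 6*x**2 - 2*x*y + 4*x + 2*y - 1, f_y(x, y) = -x**2 + 2*x - 6*y**2 + 2*y - 2.
  f_x(P) = 17, f_y(P) = -77 (gradient nonzero, so P is smooth).
Step 3: tangent line at P: 17·(x − -3) + -77·(y − -3) = 0.
Expanding: 17*x - 77*y - 180 = 0.


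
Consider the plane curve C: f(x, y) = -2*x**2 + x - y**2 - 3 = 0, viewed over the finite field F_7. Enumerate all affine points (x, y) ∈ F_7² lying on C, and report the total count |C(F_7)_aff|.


Affine F_7-points: {(0, 2), (0, 5), (4, 2), (4, 5), (5, 1), (5, 6), (6, 1), (6, 6)}; count = 8.

For each of the 49 pairs (x, y) ∈ F_7², evaluate f(x, y) mod 7. Record the zeros.
  x = 0: [0↦4, 1↦3, 2↦0, 3↦2, 4↦2, 5↦0, 6↦3]  zeros at y ∈ {2, 5}
  x = 1: [0↦3, 1↦2, 2↦6, 3↦1, 4↦1, 5↦6, 6↦2]  zeros at y ∈ ∅
  x = 2: [0↦5, 1↦4, 2↦1, 3↦3, 4↦3, 5↦1, 6↦4]  zeros at y ∈ ∅
  x = 3: [0↦3, 1↦2, 2↦6, 3↦1, 4↦1, 5↦6, 6↦2]  zeros at y ∈ ∅
  x = 4: [0↦4, 1↦3, 2↦0, 3↦2, 4↦2, 5↦0, 6↦3]  zeros at y ∈ {2, 5}
  x = 5: [0↦1, 1↦0, 2↦4, 3↦6, 4↦6, 5↦4, 6↦0]  zeros at y ∈ {1, 6}
  x = 6: [0↦1, 1↦0, 2↦4, 3↦6, 4↦6, 5↦4, 6↦0]  zeros at y ∈ {1, 6}
Collecting zeros: affine points = {(0, 2), (0, 5), (4, 2), (4, 5), (5, 1), (5, 6), (6, 1), (6, 6)}.
Total count |C(F_7)_aff| = 8.


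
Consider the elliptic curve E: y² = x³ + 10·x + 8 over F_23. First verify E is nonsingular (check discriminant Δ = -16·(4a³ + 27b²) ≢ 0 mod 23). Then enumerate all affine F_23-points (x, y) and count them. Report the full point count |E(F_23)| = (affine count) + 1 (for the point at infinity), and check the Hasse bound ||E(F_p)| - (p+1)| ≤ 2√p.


Affine points = {(0, 10), (0, 13), (2, 6), (2, 17), (6, 10), (6, 13), (8, 5), (8, 18), (10, 2), (10, 21), (11, 0), (12, 4), (12, 19), (13, 9), (13, 14), (16, 3), (16, 20), (17, 10), (17, 13), (21, 7), (21, 16)}; affine count = 21; |E(F_23)| = 22.

Discriminant check: Δ ∝ 4a³ + 27b² = 4·10³ + 27·8² = 4·1000 + 27·64 ≡ 1 (mod 23). Nonzero ⇒ E is nonsingular.
For each x ∈ F_23, compute rhs = x³ + 10·x + 8 mod 23, then count y ∈ F_23 with y² ≡ rhs.
  x = 0: rhs = 8, matching y values: 10, 13 (2 points).
  x = 1: rhs = 19, matching y values: none (0 points).
  x = 2: rhs = 13, matching y values: 6, 17 (2 points).
  x = 3: rhs = 19, matching y values: none (0 points).
  x = 4: rhs = 20, matching y values: none (0 points).
  x = 5: rhs = 22, matching y values: none (0 points).
  x = 6: rhs = 8, matching y values: 10, 13 (2 points).
  x = 7: rhs = 7, matching y values: none (0 points).
  x = 8: rhs = 2, matching y values: 5, 18 (2 points).
  x = 9: rhs = 22, matching y values: none (0 points).
  x = 10: rhs = 4, matching y values: 2, 21 (2 points).
  x = 11: rhs = 0, matching y values: 0 (1 points).
  x = 12: rhs = 16, matching y values: 4, 19 (2 points).
  x = 13: rhs = 12, matching y values: 9, 14 (2 points).
  x = 14: rhs = 17, matching y values: none (0 points).
  x = 15: rhs = 14, matching y values: none (0 points).
  x = 16: rhs = 9, matching y values: 3, 20 (2 points).
  x = 17: rhs = 8, matching y values: 10, 13 (2 points).
  x = 18: rhs = 17, matching y values: none (0 points).
  x = 19: rhs = 19, matching y values: none (0 points).
  x = 20: rhs = 20, matching y values: none (0 points).
  x = 21: rhs = 3, matching y values: 7, 16 (2 points).
  x = 22: rhs = 20, matching y values: none (0 points).
Total affine count: 21.
Full point count |E(F_23)| = 21 + 1 = 22.
Hasse bound: |22 − (23+1)| = |-2| = 2 ≤ 2√23 ≈ 9.5917 ✓.


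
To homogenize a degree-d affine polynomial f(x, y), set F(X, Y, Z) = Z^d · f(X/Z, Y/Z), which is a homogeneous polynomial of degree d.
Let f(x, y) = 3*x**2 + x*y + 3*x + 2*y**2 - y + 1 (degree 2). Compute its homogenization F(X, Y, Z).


F(X, Y, Z) = 3*X**2 + X*Y + 3*X*Z + 2*Y**2 - Y*Z + Z**2

deg(f) = 2.
Substitute x = X/Z, y = Y/Z into f, then multiply by Z^2.
  monomial 3·x^2·y^0 ↦ 3·X^2·Y^0·Z^0.
  monomial 1·x^1·y^1 ↦ 1·X^1·Y^1·Z^0.
  monomial 3·x^1·y^0 ↦ 3·X^1·Y^0·Z^1.
  monomial 2·x^0·y^2 ↦ 2·X^0·Y^2·Z^0.
  monomial -1·x^0·y^1 ↦ -1·X^0·Y^1·Z^1.
  monomial 1·x^0·y^0 ↦ 1·X^0·Y^0·Z^2.
Collecting: F(X, Y, Z) = 3*X**2 + X*Y + 3*X*Z + 2*Y**2 - Y*Z + Z**2.


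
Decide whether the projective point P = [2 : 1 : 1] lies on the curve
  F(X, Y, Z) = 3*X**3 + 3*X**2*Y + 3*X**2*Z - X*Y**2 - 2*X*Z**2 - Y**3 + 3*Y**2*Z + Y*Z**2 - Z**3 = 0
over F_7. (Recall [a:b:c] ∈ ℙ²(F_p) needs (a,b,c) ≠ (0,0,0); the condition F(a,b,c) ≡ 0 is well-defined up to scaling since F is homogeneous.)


F(2,1,1) ≡ 2 (mod 7); P is NOT on the curve.

Evaluate F(2, 1, 1) term-by-term (mod 7).
  3*X**3 ↦ 3·8·1·1 = 24
  3*X**2*Y ↦ 3·4·1·1 = 12
  3*X**2*Z ↦ 3·4·1·1 = 12
  -X*Y**2 ↦ -1·2·1·1 = -2
  -2*X*Z**2 ↦ -2·2·1·1 = -4
  -Y**3 ↦ -1·1·1·1 = -1
  3*Y**2*Z ↦ 3·1·1·1 = 3
  Y*Z**2 ↦ 1·1·1·1 = 1
  -Z**3 ↦ -1·1·1·1 = -1
Sum: F(2, 1, 1) = (24) + (12) + (12) + (-2) + (-4) + (-1) + (3) + (1) + (-1) = 44.
Reducing mod 7: 44 ≡ 2 (mod 7).
Since F(a, b, c) ≡ 2 ≠ 0 (mod 7), P does NOT lie on the curve.


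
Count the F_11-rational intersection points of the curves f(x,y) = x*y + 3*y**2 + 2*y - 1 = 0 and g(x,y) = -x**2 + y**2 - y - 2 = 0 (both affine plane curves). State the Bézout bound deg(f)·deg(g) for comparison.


Common zeros: {(0, 10), (9, 9)}; count = 2; Bézout bound = 4.

deg(f) = 2, deg(g) = 2, so Bézout bound = 4.
Scan x ∈ F_11. For each x, list the y ∈ F_11 with f(x, y) ≡ 0 and those with g(x, y) ≡ 0 (mod 11); the common zeros in that column are the intersection.
  x = 0: f ≡ 0 at y ∈ {4, 10}; g ≡ 0 at y ∈ {2, 10}; common: {10}.
  x = 1: f ≡ 0 at y ∈ ∅; g ≡ 0 at y ∈ ∅; common: ∅.
  x = 2: f ≡ 0 at y ∈ ∅; g ≡ 0 at y ∈ {3, 9}; common: ∅.
  x = 3: f ≡ 0 at y ∈ {5, 8}; g ≡ 0 at y ∈ {0, 1}; common: ∅.
  x = 4: f ≡ 0 at y ∈ {3, 6}; g ≡ 0 at y ∈ ∅; common: ∅.
  x = 5: f ≡ 0 at y ∈ ∅; g ≡ 0 at y ∈ ∅; common: ∅.
  x = 6: f ≡ 0 at y ∈ ∅; g ≡ 0 at y ∈ ∅; common: ∅.
  x = 7: f ≡ 0 at y ∈ {1, 7}; g ≡ 0 at y ∈ ∅; common: ∅.
  x = 8: f ≡ 0 at y ∈ ∅; g ≡ 0 at y ∈ {0, 1}; common: ∅.
  x = 9: f ≡ 0 at y ∈ {2, 9}; g ≡ 0 at y ∈ {3, 9}; common: {9}.
  x = 10: f ≡ 0 at y ∈ ∅; g ≡ 0 at y ∈ ∅; common: ∅.
Collecting: common zeros = {(0, 10), (9, 9)}, so the count is 2.
Comparison with the Bézout bound: 2 ≤ 4 = deg(f)·deg(g), as expected for curves with no common component (the affine F_11-count falls short of the bound because intersections may lie at infinity, over extension fields, or carry multiplicity).


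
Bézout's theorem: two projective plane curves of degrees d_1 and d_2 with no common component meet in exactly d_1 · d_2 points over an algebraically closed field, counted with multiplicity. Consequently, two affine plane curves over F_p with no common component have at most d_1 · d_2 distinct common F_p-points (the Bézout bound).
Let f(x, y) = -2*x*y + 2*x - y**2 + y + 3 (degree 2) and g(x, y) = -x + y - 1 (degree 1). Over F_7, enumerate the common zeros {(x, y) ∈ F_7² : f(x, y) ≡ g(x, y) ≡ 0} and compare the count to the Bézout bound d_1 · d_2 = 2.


Common zeros: {(4, 5), (5, 6)}; count = 2; Bézout bound = 2.

deg(f) = 2, deg(g) = 1, so Bézout bound = 2.
Scan x ∈ F_7. For each x, list the y ∈ F_7 with f(x, y) ≡ 0 and those with g(x, y) ≡ 0 (mod 7); the common zeros in that column are the intersection.
  x = 0: f ≡ 0 at y ∈ ∅; g ≡ 0 at y ∈ {1}; common: ∅.
  x = 1: f ≡ 0 at y ∈ {3}; g ≡ 0 at y ∈ {2}; common: ∅.
  x = 2: f ≡ 0 at y ∈ {0, 4}; g ≡ 0 at y ∈ {3}; common: ∅.
  x = 3: f ≡ 0 at y ∈ ∅; g ≡ 0 at y ∈ {4}; common: ∅.
  x = 4: f ≡ 0 at y ∈ {2, 5}; g ≡ 0 at y ∈ {5}; common: {5}.
  x = 5: f ≡ 0 at y ∈ {6}; g ≡ 0 at y ∈ {6}; common: {6}.
  x = 6: f ≡ 0 at y ∈ ∅; g ≡ 0 at y ∈ {0}; common: ∅.
Collecting: common zeros = {(4, 5), (5, 6)}, so the count is 2.
Comparison with the Bézout bound: 2 ≤ 2 = deg(f)·deg(g), as expected for curves with no common component (the bound is attained).


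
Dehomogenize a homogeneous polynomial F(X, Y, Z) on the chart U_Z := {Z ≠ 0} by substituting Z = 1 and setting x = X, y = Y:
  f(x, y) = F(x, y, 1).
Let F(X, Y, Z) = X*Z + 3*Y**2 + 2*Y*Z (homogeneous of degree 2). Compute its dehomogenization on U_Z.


f(x, y) = x + 3*y**2 + 2*y

On U_Z we set Z = 1. Each monomial c·X^i·Y^j·Z^k in F becomes c·x^i·y^j·1^k = c·x^i·y^j.
Substituting Z = 1: F(X, Y, 1) = x + 3*y**2 + 2*y.
Note: deg(f) ≤ deg(F) = 2; strict inequality happens when F is divisible by Z (lost terms).


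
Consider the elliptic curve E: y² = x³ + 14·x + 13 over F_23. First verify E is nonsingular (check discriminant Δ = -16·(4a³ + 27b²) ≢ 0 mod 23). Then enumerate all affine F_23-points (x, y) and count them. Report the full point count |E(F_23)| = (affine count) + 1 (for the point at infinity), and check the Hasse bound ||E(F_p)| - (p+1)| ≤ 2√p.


Affine points = {(0, 6), (0, 17), (2, 7), (2, 16), (3, 6), (3, 17), (4, 8), (4, 15), (5, 1), (5, 22), (8, 4), (8, 19), (10, 7), (10, 16), (11, 7), (11, 16), (12, 0), (13, 0), (14, 3), (14, 20), (16, 3), (16, 20), (17, 9), (17, 14), (18, 5), (18, 18), (19, 10), (19, 13), (20, 6), (20, 17), (21, 0)}; affine count = 31; |E(F_23)| = 32.

Discriminant check: Δ ∝ 4a³ + 27b² = 4·14³ + 27·13² = 4·2744 + 27·169 ≡ 14 (mod 23). Nonzero ⇒ E is nonsingular.
For each x ∈ F_23, compute rhs = x³ + 14·x + 13 mod 23, then count y ∈ F_23 with y² ≡ rhs.
  x = 0: rhs = 13, matching y values: 6, 17 (2 points).
  x = 1: rhs = 5, matching y values: none (0 points).
  x = 2: rhs = 3, matching y values: 7, 16 (2 points).
  x = 3: rhs = 13, matching y values: 6, 17 (2 points).
  x = 4: rhs = 18, matching y values: 8, 15 (2 points).
  x = 5: rhs = 1, matching y values: 1, 22 (2 points).
  x = 6: rhs = 14, matching y values: none (0 points).
  x = 7: rhs = 17, matching y values: none (0 points).
  x = 8: rhs = 16, matching y values: 4, 19 (2 points).
  x = 9: rhs = 17, matching y values: none (0 points).
  x = 10: rhs = 3, matching y values: 7, 16 (2 points).
  x = 11: rhs = 3, matching y values: 7, 16 (2 points).
  x = 12: rhs = 0, matching y values: 0 (1 points).
  x = 13: rhs = 0, matching y values: 0 (1 points).
  x = 14: rhs = 9, matching y values: 3, 20 (2 points).
  x = 15: rhs = 10, matching y values: none (0 points).
  x = 16: rhs = 9, matching y values: 3, 20 (2 points).
  x = 17: rhs = 12, matching y values: 9, 14 (2 points).
  x = 18: rhs = 2, matching y values: 5, 18 (2 points).
  x = 19: rhs = 8, matching y values: 10, 13 (2 points).
  x = 20: rhs = 13, matching y values: 6, 17 (2 points).
  x = 21: rhs = 0, matching y values: 0 (1 points).
  x = 22: rhs = 21, matching y values: none (0 points).
Total affine count: 31.
Full point count |E(F_23)| = 31 + 1 = 32.
Hasse bound: |32 − (23+1)| = |8| = 8 ≤ 2√23 ≈ 9.5917 ✓.


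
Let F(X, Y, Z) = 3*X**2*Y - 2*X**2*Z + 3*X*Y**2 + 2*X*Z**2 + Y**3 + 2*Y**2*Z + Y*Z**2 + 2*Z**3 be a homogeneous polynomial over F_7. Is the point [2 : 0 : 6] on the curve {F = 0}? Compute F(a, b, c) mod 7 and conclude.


F(2,0,6) ≡ 3 (mod 7); P is NOT on the curve.

Evaluate F(2, 0, 6) term-by-term (mod 7).
  3*X**2*Y ↦ 3·4·0·1 = 0
  -2*X**2*Z ↦ -2·4·1·6 = -48
  3*X*Y**2 ↦ 3·2·0·1 = 0
  2*X*Z**2 ↦ 2·2·1·36 = 144
  Y**3 ↦ 1·1·0·1 = 0
  2*Y**2*Z ↦ 2·1·0·6 = 0
  Y*Z**2 ↦ 1·1·0·36 = 0
  2*Z**3 ↦ 2·1·1·216 = 432
Sum: F(2, 0, 6) = (0) + (-48) + (0) + (144) + (0) + (0) + (0) + (432) = 528.
Reducing mod 7: 528 ≡ 3 (mod 7).
Since F(a, b, c) ≡ 3 ≠ 0 (mod 7), P does NOT lie on the curve.


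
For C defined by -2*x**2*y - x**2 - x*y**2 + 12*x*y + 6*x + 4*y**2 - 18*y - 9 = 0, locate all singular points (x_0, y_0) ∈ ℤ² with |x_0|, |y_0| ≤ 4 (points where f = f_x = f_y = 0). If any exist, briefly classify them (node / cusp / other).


Singular points: {(3, 0)}; classification: node.

Compute partial derivatives:
  f_x = -4*x*y - 2*x - y**2 + 12*y + 6.
  f_y = -2*x**2 - 2*x*y + 12*x + 8*y - 18.
Scan x_0 ∈ {−4, ..., 4}. For each x_0, f_y(x_0, y) is a polynomial in y; find its integer roots y ∈ {−4, ..., 4}, then test f_x and f at those candidates.
  x = -4: f_y(-4, y) = 16*y - 98; no integer root y with |y| ≤ 4.
  x = -3: f_y(-3, y) = 14*y - 72; no integer root y with |y| ≤ 4.
  x = -2: f_y(-2, y) = 12*y - 50; no integer root y with |y| ≤ 4.
  x = -1: f_y(-1, y) = 10*y - 32; no integer root y with |y| ≤ 4.
  x = 0: f_y(0, y) = 8*y - 18; no integer root y with |y| ≤ 4.
  x = 1: f_y(1, y) = 6*y - 8; no integer root y with |y| ≤ 4.
  x = 2: f_y(2, y) = 4*y - 2; no integer root y with |y| ≤ 4.
  x = 3: f_y(3, y) = 2*y; vanishes at y ∈ {0}. (3, 0): f_x = 0, f = 0 — SINGULAR.
  x = 4: f_y(4, y) = -2; no integer root y with |y| ≤ 4.
Only singular point on the grid: (3, 0).
Classify: substitute x = 3 + u, y = 0 + v and expand: f = -2*u**2*v - u**2 - u*v**2 + v**2.
No constant or linear terms (consistent with a singular point). Quadratic part: -u**2 + v**2. Cubic part: -2*u**2*v - u*v**2.
The quadratic part v**2 - u**2 = (v − u)(v + u) splits into two distinct linear factors, so there are two distinct tangent lines y − 0 = ±(x − 3) — this is a node (ordinary double point).
Classification: node.


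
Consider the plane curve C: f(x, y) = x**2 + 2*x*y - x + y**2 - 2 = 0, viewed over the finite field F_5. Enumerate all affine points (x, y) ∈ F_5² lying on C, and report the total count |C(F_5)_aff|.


Affine F_5-points: {(2, 0), (2, 1), (3, 2), (4, 0), (4, 2)}; count = 5.

For each of the 25 pairs (x, y) ∈ F_5², evaluate f(x, y) mod 5. Record the zeros.
  x = 0: [0↦3, 1↦4, 2↦2, 3↦2, 4↦4]  zeros at y ∈ ∅
  x = 1: [0↦3, 1↦1, 2↦1, 3↦3, 4↦2]  zeros at y ∈ ∅
  x = 2: [0↦0, 1↦0, 2↦2, 3↦1, 4↦2]  zeros at y ∈ {0, 1}
  x = 3: [0↦4, 1↦1, 2↦0, 3↦1, 4↦4]  zeros at y ∈ {2}
  x = 4: [0↦0, 1↦4, 2↦0, 3↦3, 4↦3]  zeros at y ∈ {0, 2}
Collecting zeros: affine points = {(2, 0), (2, 1), (3, 2), (4, 0), (4, 2)}.
Total count |C(F_5)_aff| = 5.


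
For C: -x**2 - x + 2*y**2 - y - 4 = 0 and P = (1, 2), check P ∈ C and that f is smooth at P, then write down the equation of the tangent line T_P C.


Tangent line at P: -3*x + 7*y - 11 = 0.

Step 1: f(1, 2) = 0, so P lies on C.
Step 2: partial derivatives
  f_x(x, y) = -2*x - 1, f_y(x, y) = 4*y - 1.
  f_x(P) = -3, f_y(P) = 7 (gradient nonzero, so P is smooth).
Step 3: tangent line at P: -3·(x − 1) + 7·(y − 2) = 0.
Expanding: -3*x + 7*y - 11 = 0.


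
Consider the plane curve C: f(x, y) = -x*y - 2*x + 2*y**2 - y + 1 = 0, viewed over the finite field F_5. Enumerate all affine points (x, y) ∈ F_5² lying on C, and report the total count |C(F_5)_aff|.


Affine F_5-points: {(3, 0), (3, 2), (4, 1), (4, 4)}; count = 4.

For each of the 25 pairs (x, y) ∈ F_5², evaluate f(x, y) mod 5. Record the zeros.
  x = 0: [0↦1, 1↦2, 2↦2, 3↦1, 4↦4]  zeros at y ∈ ∅
  x = 1: [0↦4, 1↦4, 2↦3, 3↦1, 4↦3]  zeros at y ∈ ∅
  x = 2: [0↦2, 1↦1, 2↦4, 3↦1, 4↦2]  zeros at y ∈ ∅
  x = 3: [0↦0, 1↦3, 2↦0, 3↦1, 4↦1]  zeros at y ∈ {0, 2}
  x = 4: [0↦3, 1↦0, 2↦1, 3↦1, 4↦0]  zeros at y ∈ {1, 4}
Collecting zeros: affine points = {(3, 0), (3, 2), (4, 1), (4, 4)}.
Total count |C(F_5)_aff| = 4.


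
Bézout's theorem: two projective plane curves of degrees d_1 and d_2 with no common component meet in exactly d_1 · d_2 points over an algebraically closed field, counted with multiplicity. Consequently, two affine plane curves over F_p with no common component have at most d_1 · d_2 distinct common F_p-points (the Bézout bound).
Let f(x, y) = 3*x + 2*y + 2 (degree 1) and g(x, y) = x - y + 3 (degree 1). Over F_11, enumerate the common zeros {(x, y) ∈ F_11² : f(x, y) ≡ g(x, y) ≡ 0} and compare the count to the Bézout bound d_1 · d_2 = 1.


Common zeros: {(5, 8)}; count = 1; Bézout bound = 1.

deg(f) = 1, deg(g) = 1, so Bézout bound = 1.
Scan x ∈ F_11. For each x, list the y ∈ F_11 with f(x, y) ≡ 0 and those with g(x, y) ≡ 0 (mod 11); the common zeros in that column are the intersection.
  x = 0: f ≡ 0 at y ∈ {10}; g ≡ 0 at y ∈ {3}; common: ∅.
  x = 1: f ≡ 0 at y ∈ {3}; g ≡ 0 at y ∈ {4}; common: ∅.
  x = 2: f ≡ 0 at y ∈ {7}; g ≡ 0 at y ∈ {5}; common: ∅.
  x = 3: f ≡ 0 at y ∈ {0}; g ≡ 0 at y ∈ {6}; common: ∅.
  x = 4: f ≡ 0 at y ∈ {4}; g ≡ 0 at y ∈ {7}; common: ∅.
  x = 5: f ≡ 0 at y ∈ {8}; g ≡ 0 at y ∈ {8}; common: {8}.
  x = 6: f ≡ 0 at y ∈ {1}; g ≡ 0 at y ∈ {9}; common: ∅.
  x = 7: f ≡ 0 at y ∈ {5}; g ≡ 0 at y ∈ {10}; common: ∅.
  x = 8: f ≡ 0 at y ∈ {9}; g ≡ 0 at y ∈ {0}; common: ∅.
  x = 9: f ≡ 0 at y ∈ {2}; g ≡ 0 at y ∈ {1}; common: ∅.
  x = 10: f ≡ 0 at y ∈ {6}; g ≡ 0 at y ∈ {2}; common: ∅.
Collecting: common zeros = {(5, 8)}, so the count is 1.
Comparison with the Bézout bound: 1 ≤ 1 = deg(f)·deg(g), as expected for curves with no common component (the bound is attained).


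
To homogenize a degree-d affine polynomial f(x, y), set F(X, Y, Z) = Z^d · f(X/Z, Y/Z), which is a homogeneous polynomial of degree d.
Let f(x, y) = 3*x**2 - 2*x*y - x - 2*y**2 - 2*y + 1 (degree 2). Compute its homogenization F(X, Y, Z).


F(X, Y, Z) = 3*X**2 - 2*X*Y - X*Z - 2*Y**2 - 2*Y*Z + Z**2

deg(f) = 2.
Substitute x = X/Z, y = Y/Z into f, then multiply by Z^2.
  monomial 3·x^2·y^0 ↦ 3·X^2·Y^0·Z^0.
  monomial -2·x^1·y^1 ↦ -2·X^1·Y^1·Z^0.
  monomial -1·x^1·y^0 ↦ -1·X^1·Y^0·Z^1.
  monomial -2·x^0·y^2 ↦ -2·X^0·Y^2·Z^0.
  monomial -2·x^0·y^1 ↦ -2·X^0·Y^1·Z^1.
  monomial 1·x^0·y^0 ↦ 1·X^0·Y^0·Z^2.
Collecting: F(X, Y, Z) = 3*X**2 - 2*X*Y - X*Z - 2*Y**2 - 2*Y*Z + Z**2.


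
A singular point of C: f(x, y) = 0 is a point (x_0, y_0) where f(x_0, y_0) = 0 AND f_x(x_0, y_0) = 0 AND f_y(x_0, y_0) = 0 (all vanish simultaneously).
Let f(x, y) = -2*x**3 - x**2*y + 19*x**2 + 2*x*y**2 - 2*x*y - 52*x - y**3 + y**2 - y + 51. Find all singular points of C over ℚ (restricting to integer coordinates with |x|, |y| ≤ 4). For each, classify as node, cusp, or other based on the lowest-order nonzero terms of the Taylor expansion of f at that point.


Singular points: {(3, 2)}; classification: node.

Compute partial derivatives:
  f_x = -6*x**2 - 2*x*y + 38*x + 2*y**2 - 2*y - 52.
  f_y = -x**2 + 4*x*y - 2*x - 3*y**2 + 2*y - 1.
Scan x_0 ∈ {−4, ..., 4}. For each x_0, f_y(x_0, y) is a polynomial in y; find its integer roots y ∈ {−4, ..., 4}, then test f_x and f at those candidates.
  x = -4: f_y(-4, y) = -3*y**2 - 14*y - 9; no integer root y with |y| ≤ 4.
  x = -3: f_y(-3, y) = -3*y**2 - 10*y - 4; no integer root y with |y| ≤ 4.
  x = -2: f_y(-2, y) = -3*y**2 - 6*y - 1; no integer root y with |y| ≤ 4.
  x = -1: f_y(-1, y) = -3*y**2 - 2*y; vanishes at y ∈ {0}. (-1, 0): f_x = -96 ≠ 0.
  x = 0: f_y(0, y) = -3*y**2 + 2*y - 1; no integer root y with |y| ≤ 4.
  x = 1: f_y(1, y) = -3*y**2 + 6*y - 4; no integer root y with |y| ≤ 4.
  x = 2: f_y(2, y) = -3*y**2 + 10*y - 9; no integer root y with |y| ≤ 4.
  x = 3: f_y(3, y) = -3*y**2 + 14*y - 16; vanishes at y ∈ {2}. (3, 2): f_x = 0, f = 0 — SINGULAR.
  x = 4: f_y(4, y) = -3*y**2 + 18*y - 25; no integer root y with |y| ≤ 4.
Only singular point on the grid: (3, 2).
Classify: substitute x = 3 + u, y = 2 + v and expand: f = -2*u**3 - u**2*v - u**2 + 2*u*v**2 - v**3 + v**2.
No constant or linear terms (consistent with a singular point). Quadratic part: -u**2 + v**2. Cubic part: -2*u**3 - u**2*v + 2*u*v**2 - v**3.
The quadratic part v**2 - u**2 = (v − u)(v + u) splits into two distinct linear factors, so there are two distinct tangent lines y − 2 = ±(x − 3) — this is a node (ordinary double point).
Classification: node.


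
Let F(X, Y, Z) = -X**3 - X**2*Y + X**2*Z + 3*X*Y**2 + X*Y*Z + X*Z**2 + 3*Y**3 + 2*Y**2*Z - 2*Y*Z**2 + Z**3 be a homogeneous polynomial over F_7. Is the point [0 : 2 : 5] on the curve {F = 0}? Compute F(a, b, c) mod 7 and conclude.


F(0,2,5) ≡ 5 (mod 7); P is NOT on the curve.

Evaluate F(0, 2, 5) term-by-term (mod 7).
  -X**3 ↦ -1·0·1·1 = 0
  -X**2*Y ↦ -1·0·2·1 = 0
  X**2*Z ↦ 1·0·1·5 = 0
  3*X*Y**2 ↦ 3·0·4·1 = 0
  X*Y*Z ↦ 1·0·2·5 = 0
  X*Z**2 ↦ 1·0·1·25 = 0
  3*Y**3 ↦ 3·1·8·1 = 24
  2*Y**2*Z ↦ 2·1·4·5 = 40
  -2*Y*Z**2 ↦ -2·1·2·25 = -100
  Z**3 ↦ 1·1·1·125 = 125
Sum: F(0, 2, 5) = (0) + (0) + (0) + (0) + (0) + (0) + (24) + (40) + (-100) + (125) = 89.
Reducing mod 7: 89 ≡ 5 (mod 7).
Since F(a, b, c) ≡ 5 ≠ 0 (mod 7), P does NOT lie on the curve.


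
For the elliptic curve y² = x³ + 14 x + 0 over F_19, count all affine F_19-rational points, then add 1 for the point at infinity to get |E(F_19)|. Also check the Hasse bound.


Affine points = {(0, 0), (2, 6), (2, 13), (4, 5), (4, 14), (5, 9), (5, 10), (7, 2), (7, 17), (8, 4), (8, 15), (9, 0), (10, 0), (13, 2), (13, 17), (16, 8), (16, 11), (18, 2), (18, 17)}; affine count = 19; |E(F_19)| = 20.

Discriminant check: Δ ∝ 4a³ + 27b² = 4·14³ + 27·0² = 4·2744 + 27·0 ≡ 13 (mod 19). Nonzero ⇒ E is nonsingular.
For each x ∈ F_19, compute rhs = x³ + 14·x + 0 mod 19, then count y ∈ F_19 with y² ≡ rhs.
  x = 0: rhs = 0, matching y values: 0 (1 points).
  x = 1: rhs = 15, matching y values: none (0 points).
  x = 2: rhs = 17, matching y values: 6, 13 (2 points).
  x = 3: rhs = 12, matching y values: none (0 points).
  x = 4: rhs = 6, matching y values: 5, 14 (2 points).
  x = 5: rhs = 5, matching y values: 9, 10 (2 points).
  x = 6: rhs = 15, matching y values: none (0 points).
  x = 7: rhs = 4, matching y values: 2, 17 (2 points).
  x = 8: rhs = 16, matching y values: 4, 15 (2 points).
  x = 9: rhs = 0, matching y values: 0 (1 points).
  x = 10: rhs = 0, matching y values: 0 (1 points).
  x = 11: rhs = 3, matching y values: none (0 points).
  x = 12: rhs = 15, matching y values: none (0 points).
  x = 13: rhs = 4, matching y values: 2, 17 (2 points).
  x = 14: rhs = 14, matching y values: none (0 points).
  x = 15: rhs = 13, matching y values: none (0 points).
  x = 16: rhs = 7, matching y values: 8, 11 (2 points).
  x = 17: rhs = 2, matching y values: none (0 points).
  x = 18: rhs = 4, matching y values: 2, 17 (2 points).
Total affine count: 19.
Full point count |E(F_19)| = 19 + 1 = 20.
Hasse bound: |20 − (19+1)| = |0| = 0 ≤ 2√19 ≈ 8.7178 ✓.


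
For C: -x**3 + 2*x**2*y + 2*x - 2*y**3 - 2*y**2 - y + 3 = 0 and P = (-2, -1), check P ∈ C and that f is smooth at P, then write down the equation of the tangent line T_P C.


Tangent line at P: -2*x + 5*y + 1 = 0.

Step 1: f(-2, -1) = 0, so P lies on C.
Step 2: partial derivatives
  f_x(x, y) = -3*x**2 + 4*x*y + 2, f_y(x, y) = 2*x**2 - 6*y**2 - 4*y - 1.
  f_x(P) = -2, f_y(P) = 5 (gradient nonzero, so P is smooth).
Step 3: tangent line at P: -2·(x − -2) + 5·(y − -1) = 0.
Expanding: -2*x + 5*y + 1 = 0.


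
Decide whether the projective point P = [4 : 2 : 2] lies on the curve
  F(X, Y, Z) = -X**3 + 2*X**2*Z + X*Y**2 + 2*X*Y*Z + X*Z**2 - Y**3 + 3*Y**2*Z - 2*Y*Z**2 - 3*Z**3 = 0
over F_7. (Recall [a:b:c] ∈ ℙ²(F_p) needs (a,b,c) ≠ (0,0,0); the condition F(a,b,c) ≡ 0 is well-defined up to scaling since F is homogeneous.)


F(4,2,2) ≡ 5 (mod 7); P is NOT on the curve.

Evaluate F(4, 2, 2) term-by-term (mod 7).
  -X**3 ↦ -1·64·1·1 = -64
  2*X**2*Z ↦ 2·16·1·2 = 64
  X*Y**2 ↦ 1·4·4·1 = 16
  2*X*Y*Z ↦ 2·4·2·2 = 32
  X*Z**2 ↦ 1·4·1·4 = 16
  -Y**3 ↦ -1·1·8·1 = -8
  3*Y**2*Z ↦ 3·1·4·2 = 24
  -2*Y*Z**2 ↦ -2·1·2·4 = -16
  -3*Z**3 ↦ -3·1·1·8 = -24
Sum: F(4, 2, 2) = (-64) + (64) + (16) + (32) + (16) + (-8) + (24) + (-16) + (-24) = 40.
Reducing mod 7: 40 ≡ 5 (mod 7).
Since F(a, b, c) ≡ 5 ≠ 0 (mod 7), P does NOT lie on the curve.


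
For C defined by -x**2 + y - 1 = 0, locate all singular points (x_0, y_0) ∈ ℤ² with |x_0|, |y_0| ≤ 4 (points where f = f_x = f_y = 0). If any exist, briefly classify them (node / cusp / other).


No singular points in the scanned grid; C is smooth there.

Compute partial derivatives:
  f_x = -2*x.
  f_y = 1.
f_y = 1 is a nonzero constant, so f_y never vanishes: no point (x, y) can satisfy f = f_x = f_y = 0. In particular no (x, y) ∈ {−4, ..., 4}² is singular; the curve is smooth.


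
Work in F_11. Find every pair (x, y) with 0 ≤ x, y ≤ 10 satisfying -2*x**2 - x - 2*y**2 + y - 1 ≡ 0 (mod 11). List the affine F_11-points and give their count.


Affine F_11-points: {(0, 8), (0, 9), (2, 0), (2, 6), (3, 0), (3, 6), (5, 8), (5, 9), (7, 3), (8, 2), (8, 4), (9, 3)}; count = 12.

For each of the 121 pairs (x, y) ∈ F_11², evaluate f(x, y) mod 11. Record the zeros.
  x = 0: [0↦10, 1↦9, 2↦4, 3↦6, 4↦4, 5↦9, 6↦10, 7↦7, 8↦0, 9↦0, 10↦7]  zeros at y ∈ {8, 9}
  x = 1: [0↦7, 1↦6, 2↦1, 3↦3, 4↦1, 5↦6, 6↦7, 7↦4, 8↦8, 9↦8, 10↦4]  zeros at y ∈ ∅
  x = 2: [0↦0, 1↦10, 2↦5, 3↦7, 4↦5, 5↦10, 6↦0, 7↦8, 8↦1, 9↦1, 10↦8]  zeros at y ∈ {0, 6}
  x = 3: [0↦0, 1↦10, 2↦5, 3↦7, 4↦5, 5↦10, 6↦0, 7↦8, 8↦1, 9↦1, 10↦8]  zeros at y ∈ {0, 6}
  x = 4: [0↦7, 1↦6, 2↦1, 3↦3, 4↦1, 5↦6, 6↦7, 7↦4, 8↦8, 9↦8, 10↦4]  zeros at y ∈ ∅
  x = 5: [0↦10, 1↦9, 2↦4, 3↦6, 4↦4, 5↦9, 6↦10, 7↦7, 8↦0, 9↦0, 10↦7]  zeros at y ∈ {8, 9}
  x = 6: [0↦9, 1↦8, 2↦3, 3↦5, 4↦3, 5↦8, 6↦9, 7↦6, 8↦10, 9↦10, 10↦6]  zeros at y ∈ ∅
  x = 7: [0↦4, 1↦3, 2↦9, 3↦0, 4↦9, 5↦3, 6↦4, 7↦1, 8↦5, 9↦5, 10↦1]  zeros at y ∈ {3}
  x = 8: [0↦6, 1↦5, 2↦0, 3↦2, 4↦0, 5↦5, 6↦6, 7↦3, 8↦7, 9↦7, 10↦3]  zeros at y ∈ {2, 4}
  x = 9: [0↦4, 1↦3, 2↦9, 3↦0, 4↦9, 5↦3, 6↦4, 7↦1, 8↦5, 9↦5, 10↦1]  zeros at y ∈ {3}
  x = 10: [0↦9, 1↦8, 2↦3, 3↦5, 4↦3, 5↦8, 6↦9, 7↦6, 8↦10, 9↦10, 10↦6]  zeros at y ∈ ∅
Collecting zeros: affine points = {(0, 8), (0, 9), (2, 0), (2, 6), (3, 0), (3, 6), (5, 8), (5, 9), (7, 3), (8, 2), (8, 4), (9, 3)}.
Total count |C(F_11)_aff| = 12.
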